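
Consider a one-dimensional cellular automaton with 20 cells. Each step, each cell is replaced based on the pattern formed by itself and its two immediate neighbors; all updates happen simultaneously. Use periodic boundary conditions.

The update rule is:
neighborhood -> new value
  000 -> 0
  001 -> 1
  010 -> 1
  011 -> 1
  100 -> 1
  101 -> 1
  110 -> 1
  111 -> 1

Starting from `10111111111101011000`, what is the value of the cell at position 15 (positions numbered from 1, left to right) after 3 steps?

step 1: 11111111111111111101
step 2: 11111111111111111111
step 3: 11111111111111111111
position 15 holds 1

1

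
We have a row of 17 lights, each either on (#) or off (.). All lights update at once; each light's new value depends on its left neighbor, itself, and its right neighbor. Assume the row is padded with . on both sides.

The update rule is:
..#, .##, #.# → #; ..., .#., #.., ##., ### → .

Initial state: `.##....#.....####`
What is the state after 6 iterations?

iteration 1: ##....#.....##...
iteration 2: #....#.....##....
iteration 3: ....#.....##.....
iteration 4: ...#.....##......
iteration 5: ..#.....##.......
iteration 6: .#.....##........

.#.....##........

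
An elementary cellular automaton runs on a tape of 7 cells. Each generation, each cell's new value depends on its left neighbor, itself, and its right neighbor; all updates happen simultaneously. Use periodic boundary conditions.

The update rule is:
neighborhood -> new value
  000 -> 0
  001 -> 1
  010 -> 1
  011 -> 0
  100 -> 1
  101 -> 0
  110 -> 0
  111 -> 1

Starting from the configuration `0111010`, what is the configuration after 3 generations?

1101001

1010011
0011101
1101001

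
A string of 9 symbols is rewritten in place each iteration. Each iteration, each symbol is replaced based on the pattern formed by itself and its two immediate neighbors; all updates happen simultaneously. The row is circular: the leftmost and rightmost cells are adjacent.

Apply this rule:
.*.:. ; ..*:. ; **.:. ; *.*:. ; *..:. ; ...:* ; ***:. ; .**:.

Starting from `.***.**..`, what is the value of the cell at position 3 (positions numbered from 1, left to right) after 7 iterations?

.

iteration 1: ........*
iteration 2: .******..
iteration 3: ........*  (repeats iteration 1; period 2)
iteration 7: ........*
position 3 holds .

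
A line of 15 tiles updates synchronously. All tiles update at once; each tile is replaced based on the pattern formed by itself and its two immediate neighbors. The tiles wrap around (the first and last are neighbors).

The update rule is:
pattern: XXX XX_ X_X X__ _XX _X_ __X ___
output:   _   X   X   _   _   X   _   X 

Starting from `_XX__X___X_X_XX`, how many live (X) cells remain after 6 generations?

generation 1: X_X__X_X_XXXX_X
generation 2: XXX__XXXX___XX_
generation 3: __X_____X_X__XX
generation 4: __X_XXX_XXX___X
generation 5: __XX__XX__X_X_X
generation 6: ___X___X__XXXXX
count of X: 7

7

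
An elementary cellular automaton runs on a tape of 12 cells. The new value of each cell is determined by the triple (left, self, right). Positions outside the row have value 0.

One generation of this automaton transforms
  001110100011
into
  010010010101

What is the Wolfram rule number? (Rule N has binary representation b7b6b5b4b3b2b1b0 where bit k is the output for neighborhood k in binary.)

position 3: 111 → 0  (bit 7 = 0)
position 4: 110 → 1  (bit 6 = 1)
position 5: 101 → 0  (bit 5 = 0)
position 7: 100 → 1  (bit 4 = 1)
position 2: 011 → 0  (bit 3 = 0)
position 6: 010 → 0  (bit 2 = 0)
position 1: 001 → 1  (bit 1 = 1)
position 0: 000 → 0  (bit 0 = 0)
bits b7..b0 = 01010010 = 82

82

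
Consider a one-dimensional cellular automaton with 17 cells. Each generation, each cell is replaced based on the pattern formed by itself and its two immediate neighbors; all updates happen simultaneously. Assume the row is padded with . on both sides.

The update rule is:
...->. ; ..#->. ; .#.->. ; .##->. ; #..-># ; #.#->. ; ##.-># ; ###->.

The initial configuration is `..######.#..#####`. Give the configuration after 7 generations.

.............#..#

generation 1: .......#..#.....#
generation 2: ........#..#.....
generation 3: .........#..#....
generation 4: ..........#..#...
generation 5: ...........#..#..
generation 6: ............#..#.
generation 7: .............#..#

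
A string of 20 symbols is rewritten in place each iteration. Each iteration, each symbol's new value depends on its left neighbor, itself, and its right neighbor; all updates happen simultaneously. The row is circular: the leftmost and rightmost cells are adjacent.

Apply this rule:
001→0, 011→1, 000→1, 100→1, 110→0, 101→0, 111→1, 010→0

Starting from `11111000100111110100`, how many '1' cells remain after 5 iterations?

11110110010111100010
11100101000111011000
11010000110110010110
10001110100101000100
01101100010000110010
count of 1: 8

8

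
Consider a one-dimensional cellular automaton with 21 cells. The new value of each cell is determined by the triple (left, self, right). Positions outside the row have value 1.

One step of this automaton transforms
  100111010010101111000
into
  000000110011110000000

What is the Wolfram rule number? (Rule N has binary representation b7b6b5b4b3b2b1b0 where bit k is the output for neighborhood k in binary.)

36

position 4: 111 → 0  (bit 7 = 0)
position 0: 110 → 0  (bit 6 = 0)
position 6: 101 → 1  (bit 5 = 1)
position 1: 100 → 0  (bit 4 = 0)
position 3: 011 → 0  (bit 3 = 0)
position 7: 010 → 1  (bit 2 = 1)
position 2: 001 → 0  (bit 1 = 0)
position 19: 000 → 0  (bit 0 = 0)
bits b7..b0 = 00100100 = 36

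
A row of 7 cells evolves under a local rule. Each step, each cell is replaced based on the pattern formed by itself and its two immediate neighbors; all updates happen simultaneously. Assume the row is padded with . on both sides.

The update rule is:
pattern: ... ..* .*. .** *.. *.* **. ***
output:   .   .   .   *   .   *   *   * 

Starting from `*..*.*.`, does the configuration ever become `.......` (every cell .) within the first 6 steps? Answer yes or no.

yes

....*..
.......
all cells are . at step 2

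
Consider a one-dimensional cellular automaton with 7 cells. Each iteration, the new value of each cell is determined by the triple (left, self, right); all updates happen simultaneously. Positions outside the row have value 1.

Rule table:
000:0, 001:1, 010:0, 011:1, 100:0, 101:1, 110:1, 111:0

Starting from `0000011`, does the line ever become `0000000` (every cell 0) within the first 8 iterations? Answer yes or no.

yes

0000110
0001111
0011000
0111001
1101011
0110110
1111111
0000000
all cells are 0 at iteration 8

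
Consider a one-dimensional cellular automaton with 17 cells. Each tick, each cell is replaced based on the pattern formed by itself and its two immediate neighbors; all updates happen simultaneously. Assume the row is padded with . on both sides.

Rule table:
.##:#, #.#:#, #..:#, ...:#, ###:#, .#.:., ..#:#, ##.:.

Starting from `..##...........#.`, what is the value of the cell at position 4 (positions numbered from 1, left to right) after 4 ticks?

#

tick 1: ###.###########.#
tick 2: ##.###########.#.
tick 3: #.###########.#.#
tick 4: .###########.#.#.
position 4 holds #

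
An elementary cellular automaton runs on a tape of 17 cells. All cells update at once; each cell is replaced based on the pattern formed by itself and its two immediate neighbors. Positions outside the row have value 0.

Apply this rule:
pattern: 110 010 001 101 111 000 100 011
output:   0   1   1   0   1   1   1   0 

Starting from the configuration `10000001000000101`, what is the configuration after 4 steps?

10011111111100010

step 1: 11111111111111101
step 2: 01111111111111001
step 3: 10111111111110111
step 4: 10011111111100010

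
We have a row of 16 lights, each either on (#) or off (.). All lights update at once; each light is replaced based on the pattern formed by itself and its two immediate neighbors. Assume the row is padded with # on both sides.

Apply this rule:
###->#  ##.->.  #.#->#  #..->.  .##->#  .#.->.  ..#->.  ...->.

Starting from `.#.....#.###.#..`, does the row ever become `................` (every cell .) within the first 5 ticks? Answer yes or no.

tick 1: #.......###.#...
tick 2: ........##.#....
tick 3: ........#.#.....
tick 4: .........#......
tick 5: ................
all cells are . at tick 5

yes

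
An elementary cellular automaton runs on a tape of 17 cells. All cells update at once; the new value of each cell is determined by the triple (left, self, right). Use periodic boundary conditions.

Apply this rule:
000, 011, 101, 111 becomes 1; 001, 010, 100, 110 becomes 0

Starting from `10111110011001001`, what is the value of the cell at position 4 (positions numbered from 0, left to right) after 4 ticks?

0

01111100010000001
11111001000111100
11110000010111000
11100111001110010
position 4 holds 0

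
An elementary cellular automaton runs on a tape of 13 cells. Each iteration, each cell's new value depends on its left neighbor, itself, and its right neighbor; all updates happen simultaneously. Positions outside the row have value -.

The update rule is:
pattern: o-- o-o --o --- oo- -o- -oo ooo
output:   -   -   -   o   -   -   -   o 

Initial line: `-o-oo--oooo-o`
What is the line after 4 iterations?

--ooo------oo

--------oo---
ooooooo----oo
-ooooo--oo---
--ooo------oo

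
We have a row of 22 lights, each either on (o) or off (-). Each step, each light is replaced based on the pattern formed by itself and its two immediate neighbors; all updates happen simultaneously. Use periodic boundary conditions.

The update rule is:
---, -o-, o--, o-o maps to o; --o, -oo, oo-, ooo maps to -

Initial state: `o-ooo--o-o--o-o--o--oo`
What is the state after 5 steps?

---o--ooo-oooo-oo----o

step 1: -o---o-oooo-oooo-oo---
step 2: -ooo-oo----o----o--ooo
step 3: o---o--ooo-oooo-oo----
step 4: ooo-oo----o----o--ooo-
step 5: ---o--ooo-oooo-oo----o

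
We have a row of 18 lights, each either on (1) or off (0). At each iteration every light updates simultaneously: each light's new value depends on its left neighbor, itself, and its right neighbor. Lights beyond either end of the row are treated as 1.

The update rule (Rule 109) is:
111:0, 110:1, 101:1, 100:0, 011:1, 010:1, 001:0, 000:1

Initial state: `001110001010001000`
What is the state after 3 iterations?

001000001110000000

001010101110101010
001111111011111111
001000001110000000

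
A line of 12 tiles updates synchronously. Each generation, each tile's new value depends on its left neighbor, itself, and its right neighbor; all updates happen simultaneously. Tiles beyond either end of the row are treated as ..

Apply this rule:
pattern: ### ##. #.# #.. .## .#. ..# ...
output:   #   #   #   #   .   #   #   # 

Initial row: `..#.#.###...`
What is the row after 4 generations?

generation 1: ######.#####
generation 2: .######.####
generation 3: #.######.###
generation 4: ##.######.##

##.######.##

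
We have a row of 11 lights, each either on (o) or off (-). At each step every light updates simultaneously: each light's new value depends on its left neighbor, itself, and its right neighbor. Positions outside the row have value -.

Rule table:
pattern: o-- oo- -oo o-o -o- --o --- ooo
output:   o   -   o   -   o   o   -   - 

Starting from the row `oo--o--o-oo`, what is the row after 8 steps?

o-o-o--o-o-

step 1: o-oooooo-o-
step 2: o-o------oo
step 3: o-oo----oo-
step 4: o-o-o--oo-o
step 5: o-o-oooo--o
step 6: o-o-o---ooo
step 7: o-o-oo-oo--
step 8: o-o-o--o-o-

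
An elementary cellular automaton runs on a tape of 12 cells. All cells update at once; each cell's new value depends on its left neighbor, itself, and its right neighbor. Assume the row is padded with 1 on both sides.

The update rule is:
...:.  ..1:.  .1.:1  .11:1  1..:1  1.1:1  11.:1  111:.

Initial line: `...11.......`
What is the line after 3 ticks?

.1111111....

tick 1: 1..111......
tick 2: 11.1.11.....
tick 3: .1111111....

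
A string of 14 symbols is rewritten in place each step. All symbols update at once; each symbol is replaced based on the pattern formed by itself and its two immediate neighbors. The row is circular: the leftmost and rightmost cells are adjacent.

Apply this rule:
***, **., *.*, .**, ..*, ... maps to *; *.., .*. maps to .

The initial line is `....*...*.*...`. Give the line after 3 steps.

*********.****

****..**.*..**
****.****..***
*********.****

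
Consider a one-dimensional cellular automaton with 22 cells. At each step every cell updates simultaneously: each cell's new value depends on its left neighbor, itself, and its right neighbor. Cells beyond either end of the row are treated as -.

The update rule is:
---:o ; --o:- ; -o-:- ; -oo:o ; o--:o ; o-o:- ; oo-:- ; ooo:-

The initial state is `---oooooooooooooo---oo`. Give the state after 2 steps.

o---oooooooooooo-o---o

step 1: oo-o-------------oo-o-
step 2: o---oooooooooooo-o---o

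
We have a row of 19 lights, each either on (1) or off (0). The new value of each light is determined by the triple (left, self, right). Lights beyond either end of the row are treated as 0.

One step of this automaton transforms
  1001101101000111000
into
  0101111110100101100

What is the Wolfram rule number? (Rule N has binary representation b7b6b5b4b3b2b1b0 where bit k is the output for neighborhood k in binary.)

120

position 14: 111 → 0  (bit 7 = 0)
position 4: 110 → 1  (bit 6 = 1)
position 5: 101 → 1  (bit 5 = 1)
position 1: 100 → 1  (bit 4 = 1)
position 3: 011 → 1  (bit 3 = 1)
position 0: 010 → 0  (bit 2 = 0)
position 2: 001 → 0  (bit 1 = 0)
position 11: 000 → 0  (bit 0 = 0)
bits b7..b0 = 01111000 = 120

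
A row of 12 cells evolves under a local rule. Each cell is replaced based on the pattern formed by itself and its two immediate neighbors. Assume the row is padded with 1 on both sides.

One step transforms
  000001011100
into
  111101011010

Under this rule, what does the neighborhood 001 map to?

At position 4 the neighborhood is 001; the next row has 0 there.

0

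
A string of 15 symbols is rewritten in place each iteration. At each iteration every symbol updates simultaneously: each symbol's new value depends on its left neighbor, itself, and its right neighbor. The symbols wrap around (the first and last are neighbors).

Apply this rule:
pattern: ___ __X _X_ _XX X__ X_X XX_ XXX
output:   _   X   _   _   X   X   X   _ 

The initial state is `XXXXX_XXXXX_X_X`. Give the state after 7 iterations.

_XX_X_X_XX_XX_X

____XX____XX_X_
___X_XX__X_XX_X
X_X_X_XXX_X_XX_
_X_X_X__XX_X_XX
X_X_X_XX_XX_X_X
XX_X_X_XX_XX_X_
_XX_X_X_XX_XX_X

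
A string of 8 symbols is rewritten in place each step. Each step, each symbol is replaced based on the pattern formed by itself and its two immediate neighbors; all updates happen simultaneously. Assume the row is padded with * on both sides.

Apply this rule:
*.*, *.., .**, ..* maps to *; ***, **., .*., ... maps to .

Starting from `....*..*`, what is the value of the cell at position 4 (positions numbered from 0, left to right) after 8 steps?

*

*..*.***
.**.**..
**.**.**
..**.**.
***.**.*
...**.**
*.**.**.
.**.**.*
position 4 holds *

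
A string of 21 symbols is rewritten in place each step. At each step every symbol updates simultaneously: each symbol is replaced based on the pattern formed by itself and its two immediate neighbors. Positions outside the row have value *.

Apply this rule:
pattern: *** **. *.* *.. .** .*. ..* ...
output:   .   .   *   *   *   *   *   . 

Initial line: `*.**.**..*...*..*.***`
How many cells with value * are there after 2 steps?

.**.**.****.*******..
**.**.**...**......**
count of *: 10

10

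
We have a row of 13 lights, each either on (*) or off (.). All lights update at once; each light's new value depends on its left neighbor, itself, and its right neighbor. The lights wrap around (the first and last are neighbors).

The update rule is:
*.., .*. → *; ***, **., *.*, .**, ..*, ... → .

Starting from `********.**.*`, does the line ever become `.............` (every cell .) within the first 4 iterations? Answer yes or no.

yes

.............
all cells are . at iteration 1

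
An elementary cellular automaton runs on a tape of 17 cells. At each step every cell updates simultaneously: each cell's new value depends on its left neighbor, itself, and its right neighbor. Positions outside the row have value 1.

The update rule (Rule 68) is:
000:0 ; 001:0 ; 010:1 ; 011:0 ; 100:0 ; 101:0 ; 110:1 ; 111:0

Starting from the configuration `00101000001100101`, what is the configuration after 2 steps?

00101000000100100
00101000000100100

00101000000100100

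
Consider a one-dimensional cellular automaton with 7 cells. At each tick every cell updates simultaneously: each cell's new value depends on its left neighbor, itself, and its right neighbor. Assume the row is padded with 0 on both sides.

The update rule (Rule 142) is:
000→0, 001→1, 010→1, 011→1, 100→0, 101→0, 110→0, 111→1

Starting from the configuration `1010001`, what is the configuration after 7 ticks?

1010100

tick 1: 1010011
tick 2: 1010110
tick 3: 1010100
tick 4: 1010100  (fixed point — unchanged through tick 7)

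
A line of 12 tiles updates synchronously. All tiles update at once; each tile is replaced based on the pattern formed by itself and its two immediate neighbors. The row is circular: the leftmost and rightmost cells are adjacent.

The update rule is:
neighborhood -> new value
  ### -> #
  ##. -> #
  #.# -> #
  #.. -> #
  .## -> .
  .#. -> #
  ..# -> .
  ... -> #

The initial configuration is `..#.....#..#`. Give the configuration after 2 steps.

##.#####.##.

#.#####.##.#
##.#####.##.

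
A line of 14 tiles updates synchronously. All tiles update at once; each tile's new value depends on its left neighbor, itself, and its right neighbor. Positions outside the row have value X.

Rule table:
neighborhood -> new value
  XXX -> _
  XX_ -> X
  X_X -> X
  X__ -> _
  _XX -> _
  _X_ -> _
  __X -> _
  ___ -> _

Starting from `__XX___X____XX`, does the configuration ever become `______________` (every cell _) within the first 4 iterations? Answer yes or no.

___X__________
______________
all cells are _ at iteration 2

yes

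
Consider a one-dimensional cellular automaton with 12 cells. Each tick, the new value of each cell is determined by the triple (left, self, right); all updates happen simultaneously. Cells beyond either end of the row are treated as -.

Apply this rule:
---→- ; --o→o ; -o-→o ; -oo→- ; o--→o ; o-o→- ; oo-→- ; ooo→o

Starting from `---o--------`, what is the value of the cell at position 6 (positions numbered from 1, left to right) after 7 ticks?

-

--ooo-------
-o-o-o------
oo-o-oo-----
---o---o----
--ooo-ooo---
-o-o---o-o--
oo-oo-oo-oo-
position 6 holds -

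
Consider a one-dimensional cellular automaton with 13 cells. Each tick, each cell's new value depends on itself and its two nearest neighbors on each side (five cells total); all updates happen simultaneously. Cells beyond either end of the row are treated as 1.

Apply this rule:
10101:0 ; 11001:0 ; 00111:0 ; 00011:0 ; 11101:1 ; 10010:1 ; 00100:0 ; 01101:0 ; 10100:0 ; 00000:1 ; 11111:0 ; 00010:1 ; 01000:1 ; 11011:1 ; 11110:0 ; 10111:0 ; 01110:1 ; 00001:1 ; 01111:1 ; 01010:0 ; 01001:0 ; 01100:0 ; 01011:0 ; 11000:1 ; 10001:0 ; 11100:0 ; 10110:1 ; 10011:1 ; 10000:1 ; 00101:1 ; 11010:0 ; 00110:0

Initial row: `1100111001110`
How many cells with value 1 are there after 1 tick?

6

tick 1: 0001010010111
count of 1: 6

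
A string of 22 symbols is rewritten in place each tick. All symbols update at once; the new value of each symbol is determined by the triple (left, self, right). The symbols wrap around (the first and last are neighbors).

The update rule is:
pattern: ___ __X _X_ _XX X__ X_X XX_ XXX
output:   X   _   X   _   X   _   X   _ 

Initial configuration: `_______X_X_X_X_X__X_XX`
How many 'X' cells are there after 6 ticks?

8

XXXXXX_X_X_X_X_XX_X__X
_____X_X_X_X_X__X_XX__
XXXX_X_X_X_X_XX_X__XXX
___X_X_X_X_X__X_XX____
XX_X_X_X_X_XX_X__XXXXX
_X_X_X_X_X__X_XX______
count of X: 8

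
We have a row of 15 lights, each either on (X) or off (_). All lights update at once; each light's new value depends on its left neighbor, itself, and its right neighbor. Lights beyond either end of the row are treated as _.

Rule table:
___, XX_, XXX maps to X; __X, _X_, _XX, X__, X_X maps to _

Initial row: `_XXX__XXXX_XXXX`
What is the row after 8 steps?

____XXXX_X__XXX

__XX___XXX__XXX
X__X_X__XX___XX
_________X_X__X
XXXXXXXX_______
_XXXXXXX_XXXXXX
__XXXXXX__XXXXX
X__XXXXX___XXXX
____XXXX_X__XXX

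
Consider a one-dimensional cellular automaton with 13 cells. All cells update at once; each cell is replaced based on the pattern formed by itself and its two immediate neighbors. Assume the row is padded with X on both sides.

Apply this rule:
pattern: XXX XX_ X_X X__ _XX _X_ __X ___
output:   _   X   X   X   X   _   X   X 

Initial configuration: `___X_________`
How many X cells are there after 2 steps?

3

step 1: XXX_XXXXXXXXX
step 2: __XXX________
count of X: 3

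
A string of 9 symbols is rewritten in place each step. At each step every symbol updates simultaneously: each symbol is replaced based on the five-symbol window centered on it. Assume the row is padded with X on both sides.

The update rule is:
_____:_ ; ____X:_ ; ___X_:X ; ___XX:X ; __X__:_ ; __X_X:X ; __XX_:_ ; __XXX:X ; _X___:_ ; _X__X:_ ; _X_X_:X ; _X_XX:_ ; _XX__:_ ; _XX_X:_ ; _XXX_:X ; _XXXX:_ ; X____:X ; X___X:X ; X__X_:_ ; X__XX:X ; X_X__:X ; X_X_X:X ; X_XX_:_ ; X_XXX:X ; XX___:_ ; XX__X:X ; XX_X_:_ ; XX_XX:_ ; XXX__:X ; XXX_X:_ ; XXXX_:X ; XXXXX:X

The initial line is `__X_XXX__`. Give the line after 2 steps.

X_X_XXXXX
__X_X_XXX

__X_X_XXX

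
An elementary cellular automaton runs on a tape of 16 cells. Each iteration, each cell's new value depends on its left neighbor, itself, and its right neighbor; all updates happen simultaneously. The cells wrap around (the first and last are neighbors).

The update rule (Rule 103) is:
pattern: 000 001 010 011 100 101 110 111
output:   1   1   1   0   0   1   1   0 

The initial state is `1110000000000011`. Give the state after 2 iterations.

1111000000000101

0010111111111100
1111000000000101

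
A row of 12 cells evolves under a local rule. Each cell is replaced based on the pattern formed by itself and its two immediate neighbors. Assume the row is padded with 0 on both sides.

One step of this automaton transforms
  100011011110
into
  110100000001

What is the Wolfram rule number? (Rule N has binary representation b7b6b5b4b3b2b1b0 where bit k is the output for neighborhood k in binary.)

position 8: 111 → 0  (bit 7 = 0)
position 5: 110 → 0  (bit 6 = 0)
position 6: 101 → 0  (bit 5 = 0)
position 1: 100 → 1  (bit 4 = 1)
position 4: 011 → 0  (bit 3 = 0)
position 0: 010 → 1  (bit 2 = 1)
position 3: 001 → 1  (bit 1 = 1)
position 2: 000 → 0  (bit 0 = 0)
bits b7..b0 = 00010110 = 22

22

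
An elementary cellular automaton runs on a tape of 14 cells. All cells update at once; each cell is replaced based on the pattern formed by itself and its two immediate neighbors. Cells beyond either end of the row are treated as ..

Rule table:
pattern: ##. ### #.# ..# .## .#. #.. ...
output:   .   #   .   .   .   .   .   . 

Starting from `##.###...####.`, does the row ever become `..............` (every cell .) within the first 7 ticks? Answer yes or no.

....#.....##..
..............
all cells are . at tick 2

yes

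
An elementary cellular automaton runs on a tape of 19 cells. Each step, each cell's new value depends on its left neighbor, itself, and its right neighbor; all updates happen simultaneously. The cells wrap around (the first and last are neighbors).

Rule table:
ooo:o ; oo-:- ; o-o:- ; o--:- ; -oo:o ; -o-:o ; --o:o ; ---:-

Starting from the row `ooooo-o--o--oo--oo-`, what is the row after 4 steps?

step 1: oooo--o-oo-oo--oo--
step 2: ooo--oo-o--o--oo--o
step 3: oo--oo--o-oo-oo--oo
step 4: o--oo--oo-o--o--ooo

o--oo--oo-o--o--ooo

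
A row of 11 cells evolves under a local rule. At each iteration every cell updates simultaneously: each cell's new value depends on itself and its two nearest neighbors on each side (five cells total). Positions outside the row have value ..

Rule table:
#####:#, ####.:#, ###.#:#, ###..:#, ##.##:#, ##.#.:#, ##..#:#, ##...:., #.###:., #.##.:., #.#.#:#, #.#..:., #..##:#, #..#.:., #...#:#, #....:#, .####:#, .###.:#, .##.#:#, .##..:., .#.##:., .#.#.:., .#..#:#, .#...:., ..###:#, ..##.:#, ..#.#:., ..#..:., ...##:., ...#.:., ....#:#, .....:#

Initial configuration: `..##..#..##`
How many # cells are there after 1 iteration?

6

#.#.#..###.
count of #: 6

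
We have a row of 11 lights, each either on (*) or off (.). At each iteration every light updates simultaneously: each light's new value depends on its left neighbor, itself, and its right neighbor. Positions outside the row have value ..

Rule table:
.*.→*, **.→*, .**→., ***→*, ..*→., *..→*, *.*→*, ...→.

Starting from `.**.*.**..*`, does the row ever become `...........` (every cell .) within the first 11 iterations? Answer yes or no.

no

..****.**.*
...****.***
....****.**
.....****.*
......*****
.......****
........***
.........**
..........*
..........*  (fixed point — unchanged through iteration 11)
iteration 11 is ..........*, still not uniform .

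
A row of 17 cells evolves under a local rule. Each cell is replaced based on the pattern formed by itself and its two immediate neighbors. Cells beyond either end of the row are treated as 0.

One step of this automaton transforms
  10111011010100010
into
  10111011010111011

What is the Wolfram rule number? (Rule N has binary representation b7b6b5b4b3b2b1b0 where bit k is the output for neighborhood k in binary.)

position 3: 111 → 1  (bit 7 = 1)
position 4: 110 → 1  (bit 6 = 1)
position 1: 101 → 0  (bit 5 = 0)
position 12: 100 → 1  (bit 4 = 1)
position 2: 011 → 1  (bit 3 = 1)
position 0: 010 → 1  (bit 2 = 1)
position 14: 001 → 0  (bit 1 = 0)
position 13: 000 → 1  (bit 0 = 1)
bits b7..b0 = 11011101 = 221

221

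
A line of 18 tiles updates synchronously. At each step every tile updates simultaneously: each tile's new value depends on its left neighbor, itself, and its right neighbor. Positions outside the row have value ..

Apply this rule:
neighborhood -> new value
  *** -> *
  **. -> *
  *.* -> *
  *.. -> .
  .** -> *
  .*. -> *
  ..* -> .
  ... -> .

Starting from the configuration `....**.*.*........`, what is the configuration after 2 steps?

....******........
....******........

....******........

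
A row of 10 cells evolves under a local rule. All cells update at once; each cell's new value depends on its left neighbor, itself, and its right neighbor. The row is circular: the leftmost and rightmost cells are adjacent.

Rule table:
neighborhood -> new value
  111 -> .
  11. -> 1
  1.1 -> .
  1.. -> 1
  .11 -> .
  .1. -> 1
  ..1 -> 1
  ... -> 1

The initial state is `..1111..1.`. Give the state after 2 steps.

step 1: 11...11111
step 2: .1111.....

.1111.....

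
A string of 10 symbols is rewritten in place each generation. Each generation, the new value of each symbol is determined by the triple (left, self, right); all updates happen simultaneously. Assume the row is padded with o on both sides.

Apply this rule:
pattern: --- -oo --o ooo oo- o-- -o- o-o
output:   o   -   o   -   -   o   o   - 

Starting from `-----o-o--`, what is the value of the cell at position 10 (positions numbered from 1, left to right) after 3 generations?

o

oooooo-ooo
----------
oooooooooo
position 10 holds o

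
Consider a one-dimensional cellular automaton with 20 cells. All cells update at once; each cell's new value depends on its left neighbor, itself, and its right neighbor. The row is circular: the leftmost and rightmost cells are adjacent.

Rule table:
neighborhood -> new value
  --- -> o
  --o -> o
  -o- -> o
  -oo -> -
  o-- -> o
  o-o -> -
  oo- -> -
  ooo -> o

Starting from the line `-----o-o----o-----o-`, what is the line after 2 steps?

oooooo-ooooooooooooo
ooooo---oooooooooooo

ooooo---oooooooooooo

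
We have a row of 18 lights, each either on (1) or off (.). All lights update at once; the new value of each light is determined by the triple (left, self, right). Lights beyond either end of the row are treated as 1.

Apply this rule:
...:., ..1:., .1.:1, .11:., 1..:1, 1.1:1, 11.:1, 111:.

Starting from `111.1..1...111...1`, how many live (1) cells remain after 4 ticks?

tick 1: ..1111.11....11...
tick 2: 1....11.11....11..
tick 3: 11....11.11....11.
tick 4: .11....11.11....11
count of 1: 8

8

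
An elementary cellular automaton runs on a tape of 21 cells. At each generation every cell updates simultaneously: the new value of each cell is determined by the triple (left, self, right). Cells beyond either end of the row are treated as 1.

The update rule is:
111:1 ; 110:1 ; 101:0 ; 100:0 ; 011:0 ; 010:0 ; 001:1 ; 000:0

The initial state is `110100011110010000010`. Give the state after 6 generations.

110000101110100000100
110001000110000001001
110010001010000010010
110100010000000100100
110000100000001001001
110001000000010010010

110001000000010010010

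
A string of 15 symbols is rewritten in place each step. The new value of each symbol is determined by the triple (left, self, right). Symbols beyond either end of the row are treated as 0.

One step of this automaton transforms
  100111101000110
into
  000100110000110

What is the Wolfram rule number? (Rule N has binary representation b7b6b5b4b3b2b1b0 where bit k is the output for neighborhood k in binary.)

104

position 4: 111 → 0  (bit 7 = 0)
position 6: 110 → 1  (bit 6 = 1)
position 7: 101 → 1  (bit 5 = 1)
position 1: 100 → 0  (bit 4 = 0)
position 3: 011 → 1  (bit 3 = 1)
position 0: 010 → 0  (bit 2 = 0)
position 2: 001 → 0  (bit 1 = 0)
position 10: 000 → 0  (bit 0 = 0)
bits b7..b0 = 01101000 = 104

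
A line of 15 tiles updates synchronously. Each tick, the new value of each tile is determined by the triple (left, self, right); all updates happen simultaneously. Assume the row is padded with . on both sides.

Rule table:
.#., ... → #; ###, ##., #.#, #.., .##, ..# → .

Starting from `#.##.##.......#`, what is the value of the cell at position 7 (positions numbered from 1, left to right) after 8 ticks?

#.......#####.#
#.#####.......#
#.......#####.#  (repeats tick 1; period 2)
tick 8: #.#####.......#
position 7 holds #

#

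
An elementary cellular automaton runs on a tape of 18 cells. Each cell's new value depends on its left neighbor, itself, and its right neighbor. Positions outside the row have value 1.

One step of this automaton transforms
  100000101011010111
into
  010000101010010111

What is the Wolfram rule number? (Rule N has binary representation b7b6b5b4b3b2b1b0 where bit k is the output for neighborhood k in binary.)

position 16: 111 → 1  (bit 7 = 1)
position 0: 110 → 0  (bit 6 = 0)
position 7: 101 → 0  (bit 5 = 0)
position 1: 100 → 1  (bit 4 = 1)
position 10: 011 → 1  (bit 3 = 1)
position 6: 010 → 1  (bit 2 = 1)
position 5: 001 → 0  (bit 1 = 0)
position 2: 000 → 0  (bit 0 = 0)
bits b7..b0 = 10011100 = 156

156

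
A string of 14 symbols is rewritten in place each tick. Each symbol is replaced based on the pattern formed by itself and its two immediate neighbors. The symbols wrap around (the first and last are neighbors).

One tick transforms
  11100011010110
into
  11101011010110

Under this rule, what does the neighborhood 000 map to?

At position 4 the neighborhood is 000; the next row has 1 there.

1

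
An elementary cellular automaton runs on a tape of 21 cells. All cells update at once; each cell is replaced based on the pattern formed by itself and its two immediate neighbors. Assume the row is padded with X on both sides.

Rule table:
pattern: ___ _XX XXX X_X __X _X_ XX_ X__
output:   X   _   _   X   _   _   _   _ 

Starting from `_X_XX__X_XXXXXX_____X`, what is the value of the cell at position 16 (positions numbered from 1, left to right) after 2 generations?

generation 1: X_X_____X_______XXX__
generation 2: _X__XXX___XXXXX______
position 16 holds _

_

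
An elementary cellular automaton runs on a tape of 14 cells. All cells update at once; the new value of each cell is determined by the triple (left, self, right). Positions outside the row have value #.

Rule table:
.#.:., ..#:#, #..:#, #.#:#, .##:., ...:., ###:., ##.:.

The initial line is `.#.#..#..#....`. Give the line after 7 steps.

#.#.##.##.#..#
.#.#..#..#.##.
#.#.##.##.#..#  (repeats step 1; period 2)
step 7: #.#.##.##.#..#

#.#.##.##.#..#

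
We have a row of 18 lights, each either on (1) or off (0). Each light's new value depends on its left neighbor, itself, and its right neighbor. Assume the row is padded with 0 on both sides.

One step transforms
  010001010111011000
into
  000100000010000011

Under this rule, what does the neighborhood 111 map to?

At position 10 the neighborhood is 111; the next row has 1 there.

1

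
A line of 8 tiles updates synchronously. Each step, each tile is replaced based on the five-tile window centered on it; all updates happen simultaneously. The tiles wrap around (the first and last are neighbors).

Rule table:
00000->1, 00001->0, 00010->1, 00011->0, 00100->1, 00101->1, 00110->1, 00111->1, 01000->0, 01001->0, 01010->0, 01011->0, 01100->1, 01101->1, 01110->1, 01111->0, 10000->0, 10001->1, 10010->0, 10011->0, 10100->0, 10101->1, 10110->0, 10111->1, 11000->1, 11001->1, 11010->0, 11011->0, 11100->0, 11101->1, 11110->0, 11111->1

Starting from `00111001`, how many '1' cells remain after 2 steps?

step 1: 00110101
step 2: 00110100
count of 1: 3

3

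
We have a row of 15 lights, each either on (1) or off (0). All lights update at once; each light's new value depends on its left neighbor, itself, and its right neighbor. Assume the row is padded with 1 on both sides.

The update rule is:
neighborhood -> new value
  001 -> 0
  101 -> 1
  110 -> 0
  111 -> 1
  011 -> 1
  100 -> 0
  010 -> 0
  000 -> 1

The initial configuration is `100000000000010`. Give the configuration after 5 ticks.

001111111111001
001111111110001
001111111100101
001111111000011
001111110011011

001111110011011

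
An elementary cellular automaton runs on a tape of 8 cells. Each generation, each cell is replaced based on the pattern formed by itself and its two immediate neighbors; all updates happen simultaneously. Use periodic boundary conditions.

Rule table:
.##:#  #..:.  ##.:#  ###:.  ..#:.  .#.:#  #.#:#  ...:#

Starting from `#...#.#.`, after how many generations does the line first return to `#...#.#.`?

#.#.####
#####...
#...#.#.

3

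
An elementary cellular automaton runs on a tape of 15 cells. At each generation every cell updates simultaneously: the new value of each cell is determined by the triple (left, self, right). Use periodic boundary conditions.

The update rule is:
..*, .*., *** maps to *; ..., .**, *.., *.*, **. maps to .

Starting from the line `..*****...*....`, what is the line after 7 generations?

.*.***...**....
**..*...*......
...**..**.....*
..*...*......**
.**..**.....*..
*...*......**..
*..**.....*...*

*..**.....*...*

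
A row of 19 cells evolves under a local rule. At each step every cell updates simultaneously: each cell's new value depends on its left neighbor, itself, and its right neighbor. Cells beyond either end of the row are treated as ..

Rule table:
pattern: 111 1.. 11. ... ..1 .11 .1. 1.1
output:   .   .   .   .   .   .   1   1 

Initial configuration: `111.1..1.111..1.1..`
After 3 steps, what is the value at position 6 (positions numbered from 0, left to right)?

.

step 1: ...11..11.....111..
step 2: ...................
step 3: ...................
position 6 holds .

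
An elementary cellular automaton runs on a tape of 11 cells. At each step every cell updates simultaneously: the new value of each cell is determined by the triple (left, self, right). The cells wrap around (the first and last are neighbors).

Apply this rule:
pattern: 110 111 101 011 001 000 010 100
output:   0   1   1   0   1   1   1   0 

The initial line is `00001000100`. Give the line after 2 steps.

11111011101
11110101010

11110101010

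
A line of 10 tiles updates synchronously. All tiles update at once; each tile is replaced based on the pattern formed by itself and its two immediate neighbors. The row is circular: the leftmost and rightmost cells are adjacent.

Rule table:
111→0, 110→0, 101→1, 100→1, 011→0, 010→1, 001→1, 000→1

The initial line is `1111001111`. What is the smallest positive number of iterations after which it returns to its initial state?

0000110000
1111001111

2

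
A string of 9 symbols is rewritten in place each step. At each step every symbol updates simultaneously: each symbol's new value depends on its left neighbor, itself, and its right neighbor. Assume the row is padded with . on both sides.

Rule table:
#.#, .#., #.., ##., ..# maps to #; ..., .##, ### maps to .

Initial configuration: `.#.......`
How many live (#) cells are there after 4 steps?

step 1: ###......
step 2: ..##.....
step 3: .#.##....
step 4: ###.##...
count of #: 5

5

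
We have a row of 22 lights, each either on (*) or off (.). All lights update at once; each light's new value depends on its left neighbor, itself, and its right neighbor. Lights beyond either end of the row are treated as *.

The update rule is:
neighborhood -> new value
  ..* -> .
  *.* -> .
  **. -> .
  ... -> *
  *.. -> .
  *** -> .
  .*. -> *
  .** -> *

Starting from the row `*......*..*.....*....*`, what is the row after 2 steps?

..*....*..*.*...*.*..*

step 1: ..****.*..*.***.*.**.*
step 2: ..*....*..*.*...*.*..*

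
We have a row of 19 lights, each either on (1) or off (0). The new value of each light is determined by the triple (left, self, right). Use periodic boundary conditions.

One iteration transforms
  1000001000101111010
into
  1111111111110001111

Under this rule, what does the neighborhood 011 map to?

0

At position 12 the neighborhood is 011; the next row has 0 there.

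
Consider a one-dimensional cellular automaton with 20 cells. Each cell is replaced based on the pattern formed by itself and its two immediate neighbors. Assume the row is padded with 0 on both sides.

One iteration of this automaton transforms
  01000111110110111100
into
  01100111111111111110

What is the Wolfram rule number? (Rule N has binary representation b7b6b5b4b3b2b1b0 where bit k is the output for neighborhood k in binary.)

position 6: 111 → 1  (bit 7 = 1)
position 9: 110 → 1  (bit 6 = 1)
position 10: 101 → 1  (bit 5 = 1)
position 2: 100 → 1  (bit 4 = 1)
position 5: 011 → 1  (bit 3 = 1)
position 1: 010 → 1  (bit 2 = 1)
position 0: 001 → 0  (bit 1 = 0)
position 3: 000 → 0  (bit 0 = 0)
bits b7..b0 = 11111100 = 252

252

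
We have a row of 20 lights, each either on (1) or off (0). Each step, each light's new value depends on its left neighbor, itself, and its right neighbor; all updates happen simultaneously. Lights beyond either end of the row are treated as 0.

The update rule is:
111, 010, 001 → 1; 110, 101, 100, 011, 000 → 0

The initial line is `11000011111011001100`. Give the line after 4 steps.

00110010000011000000

00000101110000010000
00001100100000110000
00010001100001000000
00110010000011000000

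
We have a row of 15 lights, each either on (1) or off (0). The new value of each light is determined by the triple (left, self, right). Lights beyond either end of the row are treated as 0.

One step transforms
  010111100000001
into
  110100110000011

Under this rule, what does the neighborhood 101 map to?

At position 2 the neighborhood is 101; the next row has 0 there.

0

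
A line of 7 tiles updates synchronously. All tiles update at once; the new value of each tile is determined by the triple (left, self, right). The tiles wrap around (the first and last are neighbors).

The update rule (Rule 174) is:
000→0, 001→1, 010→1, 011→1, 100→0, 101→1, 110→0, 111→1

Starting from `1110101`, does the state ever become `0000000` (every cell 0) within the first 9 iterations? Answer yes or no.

no

iteration 1: 1101111
iteration 2: 1011111
iteration 3: 0111111
iteration 4: 1111110
iteration 5: 1111101
iteration 6: 1111011
iteration 7: 1110111
iteration 8: 1101111  (repeats iteration 1; period 7)
iteration 9: 1011111
iteration 9 is 1011111, still not uniform 0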